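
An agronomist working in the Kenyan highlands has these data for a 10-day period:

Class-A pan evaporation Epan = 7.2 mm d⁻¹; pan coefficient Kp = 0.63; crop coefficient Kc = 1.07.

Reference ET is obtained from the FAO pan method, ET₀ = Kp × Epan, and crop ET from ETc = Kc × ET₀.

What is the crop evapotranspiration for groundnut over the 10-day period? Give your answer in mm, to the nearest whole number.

ET₀ = 0.63 × 7.2 = 4.5360 mm/d
ETc = Kc × ET₀ = 1.07 × 4.5360 = 4.8535 mm/d
Over 10 days: 4.8535 × 10 = 48.535 mm

49 mm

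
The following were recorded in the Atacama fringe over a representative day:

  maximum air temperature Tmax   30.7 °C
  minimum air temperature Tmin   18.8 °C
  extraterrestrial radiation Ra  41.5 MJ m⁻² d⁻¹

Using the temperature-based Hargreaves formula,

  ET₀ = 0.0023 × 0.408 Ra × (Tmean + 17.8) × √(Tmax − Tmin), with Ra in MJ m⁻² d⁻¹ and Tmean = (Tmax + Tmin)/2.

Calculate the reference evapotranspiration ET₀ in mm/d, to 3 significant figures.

5.72 mm/d

Tmean = (30.7 + 18.8)/2 = 24.75 °C
0.408 Ra = 0.408 × 41.5 = 16.9320 mm/d equivalent
ET₀ = 0.0023 × 16.9320 × (24.75 + 17.8) × √11.9 = 0.0023 × 16.9320 × 42.55 × 3.4496 = 5.7162 mm/d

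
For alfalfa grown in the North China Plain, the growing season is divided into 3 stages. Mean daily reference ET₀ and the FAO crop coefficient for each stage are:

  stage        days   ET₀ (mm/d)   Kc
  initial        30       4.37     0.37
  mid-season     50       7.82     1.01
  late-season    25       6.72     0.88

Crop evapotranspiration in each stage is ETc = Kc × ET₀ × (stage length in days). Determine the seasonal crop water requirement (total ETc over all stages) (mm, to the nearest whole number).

591 mm

initial: 0.37 × 4.37 × 30 = 48.51 mm
mid-season: 1.01 × 7.82 × 50 = 394.91 mm
late-season: 0.88 × 6.72 × 25 = 147.84 mm
Seasonal total = 591.26 mm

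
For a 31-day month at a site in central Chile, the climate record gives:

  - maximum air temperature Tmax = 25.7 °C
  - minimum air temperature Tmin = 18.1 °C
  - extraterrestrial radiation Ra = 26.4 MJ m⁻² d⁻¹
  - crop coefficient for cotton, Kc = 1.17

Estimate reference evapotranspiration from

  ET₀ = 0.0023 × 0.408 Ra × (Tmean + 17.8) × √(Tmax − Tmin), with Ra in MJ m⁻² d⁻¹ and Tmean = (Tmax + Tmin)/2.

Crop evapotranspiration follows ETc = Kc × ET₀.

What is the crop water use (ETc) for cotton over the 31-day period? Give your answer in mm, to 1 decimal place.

Tmean = (25.7 + 18.1)/2 = 21.90 °C
0.408 Ra = 0.408 × 26.4 = 10.7712 mm/d equivalent
ET₀ = 0.0023 × 10.7712 × (21.90 + 17.8) × √7.6 = 0.0023 × 10.7712 × 39.70 × 2.7568 = 2.7114 mm/d
ETc = Kc × ET₀ = 1.17 × 2.7114 = 3.1723 mm/d
Over 31 days: 3.1723 × 31 = 98.341 mm

98.3 mm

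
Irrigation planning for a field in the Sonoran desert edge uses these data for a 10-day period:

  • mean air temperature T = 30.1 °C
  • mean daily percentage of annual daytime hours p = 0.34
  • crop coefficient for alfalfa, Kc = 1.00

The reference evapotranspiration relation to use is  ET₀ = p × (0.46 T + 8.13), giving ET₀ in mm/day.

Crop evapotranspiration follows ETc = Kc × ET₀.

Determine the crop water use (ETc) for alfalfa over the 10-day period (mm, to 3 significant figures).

74.7 mm

ET₀ = 0.34 × (0.46 × 30.1 + 8.13) = 0.34 × 21.976 = 7.4718 mm/d
ETc = Kc × ET₀ = 1.00 × 7.4718 = 7.4718 mm/d
Over 10 days: 7.4718 × 10 = 74.718 mm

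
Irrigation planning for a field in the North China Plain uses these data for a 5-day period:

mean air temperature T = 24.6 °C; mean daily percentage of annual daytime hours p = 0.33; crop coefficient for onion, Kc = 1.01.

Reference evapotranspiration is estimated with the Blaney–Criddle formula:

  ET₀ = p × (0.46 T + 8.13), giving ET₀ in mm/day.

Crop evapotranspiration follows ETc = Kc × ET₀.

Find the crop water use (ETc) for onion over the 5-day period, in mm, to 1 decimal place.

ET₀ = 0.33 × (0.46 × 24.6 + 8.13) = 0.33 × 19.446 = 6.4172 mm/d
ETc = Kc × ET₀ = 1.01 × 6.4172 = 6.4814 mm/d
Over 5 days: 6.4814 × 5 = 32.407 mm

32.4 mm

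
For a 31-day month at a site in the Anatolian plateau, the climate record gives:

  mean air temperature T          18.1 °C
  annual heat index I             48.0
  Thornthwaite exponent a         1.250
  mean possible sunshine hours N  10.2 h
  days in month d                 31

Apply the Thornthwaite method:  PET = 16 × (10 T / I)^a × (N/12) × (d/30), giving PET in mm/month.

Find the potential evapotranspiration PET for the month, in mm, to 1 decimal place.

73.8 mm

10T/I = 10 × 18.1 / 48.0 = 3.7708
(10T/I)^a = 3.7708^1.250 = 5.2546
Uncorrected PET = 16 × 5.2546 = 84.074 mm
Correction = (N/12)(d/30) = (10.2/12)(31/30) = 0.8783
PET = 84.074 × 0.8783 = 73.842 mm/month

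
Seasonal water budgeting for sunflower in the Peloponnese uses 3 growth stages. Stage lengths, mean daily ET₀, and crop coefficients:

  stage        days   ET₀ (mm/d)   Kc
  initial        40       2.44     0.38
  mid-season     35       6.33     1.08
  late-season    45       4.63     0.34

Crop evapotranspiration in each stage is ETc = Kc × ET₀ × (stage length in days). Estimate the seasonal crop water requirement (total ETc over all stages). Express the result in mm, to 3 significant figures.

initial: 0.38 × 2.44 × 40 = 37.09 mm
mid-season: 1.08 × 6.33 × 35 = 239.27 mm
late-season: 0.34 × 4.63 × 45 = 70.84 mm
Seasonal total = 347.20 mm

347 mm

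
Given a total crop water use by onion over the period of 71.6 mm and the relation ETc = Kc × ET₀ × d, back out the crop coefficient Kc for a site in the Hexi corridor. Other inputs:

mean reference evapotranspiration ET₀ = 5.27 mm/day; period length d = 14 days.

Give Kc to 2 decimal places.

ETc = Kc × ET₀ × d  ⇒  Kc = ETc / (ET₀ × d)
Kc = 71.6 / (5.27 × 14) = 71.6 / 73.78 = 0.9705

0.97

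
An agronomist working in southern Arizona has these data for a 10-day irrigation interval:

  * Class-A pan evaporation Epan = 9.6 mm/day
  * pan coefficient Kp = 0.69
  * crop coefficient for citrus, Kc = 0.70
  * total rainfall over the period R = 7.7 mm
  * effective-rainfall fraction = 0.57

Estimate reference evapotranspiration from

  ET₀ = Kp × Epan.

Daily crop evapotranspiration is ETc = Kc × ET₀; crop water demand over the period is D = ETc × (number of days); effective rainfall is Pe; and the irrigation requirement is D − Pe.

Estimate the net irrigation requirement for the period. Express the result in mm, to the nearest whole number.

42 mm

ET₀ = 0.69 × 9.6 = 6.6240 mm/d
ETc = Kc × ET₀ = 0.70 × 6.6240 = 4.6368 mm/d
Crop demand D = ETc × 10 d = 4.6368 × 10 = 46.368 mm
Pe = 0.57 × 7.7 = 4.389 mm
D − Pe = 46.368 − 4.389 = 41.979 mm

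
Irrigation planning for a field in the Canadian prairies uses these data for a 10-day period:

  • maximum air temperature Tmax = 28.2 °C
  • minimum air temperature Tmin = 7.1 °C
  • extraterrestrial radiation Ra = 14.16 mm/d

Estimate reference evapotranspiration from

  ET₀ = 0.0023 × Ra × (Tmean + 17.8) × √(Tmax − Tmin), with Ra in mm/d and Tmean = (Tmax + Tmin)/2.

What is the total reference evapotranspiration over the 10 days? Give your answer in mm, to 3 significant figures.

53.0 mm

Tmean = (28.2 + 7.1)/2 = 17.65 °C
ET₀ = 0.0023 × 14.16 × (17.65 + 17.8) × √21.1 = 0.0023 × 14.16 × 35.45 × 4.5935 = 5.3034 mm/d
Over 10 days: 5.3034 × 10 = 53.034 mm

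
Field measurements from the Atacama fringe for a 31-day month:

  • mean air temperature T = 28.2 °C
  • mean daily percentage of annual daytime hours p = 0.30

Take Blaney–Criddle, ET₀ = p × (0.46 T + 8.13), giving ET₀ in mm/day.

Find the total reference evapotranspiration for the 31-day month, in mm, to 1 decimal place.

196.2 mm

ET₀ = 0.30 × (0.46 × 28.2 + 8.13) = 0.30 × 21.102 = 6.3306 mm/d
Monthly total = 6.3306 × 31 = 196.249 mm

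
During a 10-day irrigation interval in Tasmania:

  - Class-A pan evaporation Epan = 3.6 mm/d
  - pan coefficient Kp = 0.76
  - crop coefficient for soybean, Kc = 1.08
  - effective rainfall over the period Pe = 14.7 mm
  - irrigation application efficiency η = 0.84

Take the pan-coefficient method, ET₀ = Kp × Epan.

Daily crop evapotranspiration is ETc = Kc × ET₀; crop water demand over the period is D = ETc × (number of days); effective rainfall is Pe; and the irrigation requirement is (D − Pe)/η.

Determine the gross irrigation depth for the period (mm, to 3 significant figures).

17.7 mm

ET₀ = 0.76 × 3.6 = 2.7360 mm/d
ETc = Kc × ET₀ = 1.08 × 2.7360 = 2.9549 mm/d
Crop demand D = ETc × 10 d = 2.9549 × 10 = 29.549 mm
D − Pe = 29.549 − 14.7 = 14.849 mm
Gross irrigation = 14.849 / 0.84 = 17.677 mm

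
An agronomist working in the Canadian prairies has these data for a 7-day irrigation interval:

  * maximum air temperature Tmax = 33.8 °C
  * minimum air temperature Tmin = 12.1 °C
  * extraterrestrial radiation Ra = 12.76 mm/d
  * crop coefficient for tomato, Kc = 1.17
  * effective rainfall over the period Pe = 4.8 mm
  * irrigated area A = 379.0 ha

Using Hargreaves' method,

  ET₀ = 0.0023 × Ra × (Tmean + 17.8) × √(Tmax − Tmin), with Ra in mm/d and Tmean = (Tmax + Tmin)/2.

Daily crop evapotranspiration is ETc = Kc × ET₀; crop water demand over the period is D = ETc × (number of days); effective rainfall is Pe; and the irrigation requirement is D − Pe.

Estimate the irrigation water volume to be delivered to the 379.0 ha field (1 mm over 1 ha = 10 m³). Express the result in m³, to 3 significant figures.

155000 m³

Tmean = (33.8 + 12.1)/2 = 22.95 °C
ET₀ = 0.0023 × 12.76 × (22.95 + 17.8) × √21.7 = 0.0023 × 12.76 × 40.75 × 4.6583 = 5.5710 mm/d
ETc = Kc × ET₀ = 1.17 × 5.5710 = 6.5181 mm/d
Crop demand D = ETc × 7 d = 6.5181 × 7 = 45.627 mm
D − Pe = 45.627 − 4.8 = 40.827 mm
Volume = 40.827 mm × 379.0 ha × 10 = 154734.3 m³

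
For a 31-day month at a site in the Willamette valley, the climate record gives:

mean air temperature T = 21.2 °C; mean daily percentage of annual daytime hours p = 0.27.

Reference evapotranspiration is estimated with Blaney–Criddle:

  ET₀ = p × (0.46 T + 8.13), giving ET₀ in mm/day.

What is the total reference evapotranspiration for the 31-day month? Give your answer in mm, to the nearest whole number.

ET₀ = 0.27 × (0.46 × 21.2 + 8.13) = 0.27 × 17.882 = 4.8281 mm/d
Monthly total = 4.8281 × 31 = 149.671 mm

150 mm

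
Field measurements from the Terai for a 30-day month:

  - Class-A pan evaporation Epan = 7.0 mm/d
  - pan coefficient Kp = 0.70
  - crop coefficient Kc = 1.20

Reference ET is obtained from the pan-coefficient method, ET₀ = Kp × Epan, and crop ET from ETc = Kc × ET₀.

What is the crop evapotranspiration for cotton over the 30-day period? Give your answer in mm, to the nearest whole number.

176 mm

ET₀ = 0.70 × 7.0 = 4.9000 mm/d
ETc = Kc × ET₀ = 1.20 × 4.9000 = 5.8800 mm/d
Over 30 days: 5.8800 × 30 = 176.400 mm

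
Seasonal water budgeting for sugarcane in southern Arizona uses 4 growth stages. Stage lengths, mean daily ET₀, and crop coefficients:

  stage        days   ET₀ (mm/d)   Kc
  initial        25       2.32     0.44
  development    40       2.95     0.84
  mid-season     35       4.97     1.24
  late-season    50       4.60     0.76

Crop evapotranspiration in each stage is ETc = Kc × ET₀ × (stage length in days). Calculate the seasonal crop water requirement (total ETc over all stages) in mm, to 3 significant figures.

initial: 0.44 × 2.32 × 25 = 25.52 mm
development: 0.84 × 2.95 × 40 = 99.12 mm
mid-season: 1.24 × 4.97 × 35 = 215.70 mm
late-season: 0.76 × 4.60 × 50 = 174.80 mm
Seasonal total = 515.14 mm

515 mm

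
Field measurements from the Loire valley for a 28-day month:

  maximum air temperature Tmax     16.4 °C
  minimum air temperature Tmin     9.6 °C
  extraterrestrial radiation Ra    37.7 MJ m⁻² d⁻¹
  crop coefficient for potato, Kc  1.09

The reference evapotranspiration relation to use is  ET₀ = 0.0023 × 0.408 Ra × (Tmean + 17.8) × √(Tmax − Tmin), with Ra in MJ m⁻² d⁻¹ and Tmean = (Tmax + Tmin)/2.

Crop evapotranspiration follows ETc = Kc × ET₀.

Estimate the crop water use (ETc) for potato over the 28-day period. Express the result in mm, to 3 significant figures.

86.7 mm

Tmean = (16.4 + 9.6)/2 = 13.00 °C
0.408 Ra = 0.408 × 37.7 = 15.3816 mm/d equivalent
ET₀ = 0.0023 × 15.3816 × (13.00 + 17.8) × √6.8 = 0.0023 × 15.3816 × 30.80 × 2.6077 = 2.8414 mm/d
ETc = Kc × ET₀ = 1.09 × 2.8414 = 3.0971 mm/d
Over 28 days: 3.0971 × 28 = 86.719 mm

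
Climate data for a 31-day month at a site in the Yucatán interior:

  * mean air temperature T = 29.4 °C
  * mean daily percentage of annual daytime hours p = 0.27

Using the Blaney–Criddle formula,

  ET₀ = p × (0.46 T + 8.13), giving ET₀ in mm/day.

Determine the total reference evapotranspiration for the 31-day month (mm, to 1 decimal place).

181.2 mm

ET₀ = 0.27 × (0.46 × 29.4 + 8.13) = 0.27 × 21.654 = 5.8466 mm/d
Monthly total = 5.8466 × 31 = 181.245 mm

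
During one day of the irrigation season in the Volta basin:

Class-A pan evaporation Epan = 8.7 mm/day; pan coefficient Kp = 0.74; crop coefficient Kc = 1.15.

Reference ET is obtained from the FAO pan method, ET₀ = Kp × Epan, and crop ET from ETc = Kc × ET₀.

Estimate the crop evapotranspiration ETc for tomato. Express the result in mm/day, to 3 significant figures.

ET₀ = 0.74 × 8.7 = 6.4380 mm/d
ETc = Kc × ET₀ = 1.15 × 6.4380 = 7.4037 mm/d

7.40 mm/day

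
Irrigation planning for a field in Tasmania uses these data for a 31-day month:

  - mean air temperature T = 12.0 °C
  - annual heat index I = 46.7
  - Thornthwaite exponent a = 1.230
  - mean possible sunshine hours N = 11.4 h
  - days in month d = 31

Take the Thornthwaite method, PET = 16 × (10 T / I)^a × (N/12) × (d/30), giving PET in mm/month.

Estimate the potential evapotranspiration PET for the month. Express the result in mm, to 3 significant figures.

10T/I = 10 × 12.0 / 46.7 = 2.5696
(10T/I)^a = 2.5696^1.230 = 3.1925
Uncorrected PET = 16 × 3.1925 = 51.080 mm
Correction = (N/12)(d/30) = (11.4/12)(31/30) = 0.9817
PET = 51.080 × 0.9817 = 50.145 mm/month

50.1 mm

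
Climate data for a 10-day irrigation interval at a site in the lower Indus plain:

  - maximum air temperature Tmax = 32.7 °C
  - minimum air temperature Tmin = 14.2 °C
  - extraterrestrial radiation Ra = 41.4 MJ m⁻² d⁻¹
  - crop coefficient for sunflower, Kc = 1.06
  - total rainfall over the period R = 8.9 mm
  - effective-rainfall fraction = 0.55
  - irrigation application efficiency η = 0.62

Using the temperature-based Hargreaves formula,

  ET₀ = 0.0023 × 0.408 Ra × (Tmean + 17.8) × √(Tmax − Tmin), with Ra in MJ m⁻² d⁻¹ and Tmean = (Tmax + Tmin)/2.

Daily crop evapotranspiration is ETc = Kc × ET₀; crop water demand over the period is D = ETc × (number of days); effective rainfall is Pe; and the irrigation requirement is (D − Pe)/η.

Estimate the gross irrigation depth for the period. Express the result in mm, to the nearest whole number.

Tmean = (32.7 + 14.2)/2 = 23.45 °C
0.408 Ra = 0.408 × 41.4 = 16.8912 mm/d equivalent
ET₀ = 0.0023 × 16.8912 × (23.45 + 17.8) × √18.5 = 0.0023 × 16.8912 × 41.25 × 4.3012 = 6.8929 mm/d
ETc = Kc × ET₀ = 1.06 × 6.8929 = 7.3065 mm/d
Crop demand D = ETc × 10 d = 7.3065 × 10 = 73.065 mm
Pe = 0.55 × 8.9 = 4.895 mm
D − Pe = 73.065 − 4.895 = 68.170 mm
Gross irrigation = 68.170 / 0.62 = 109.952 mm

110 mm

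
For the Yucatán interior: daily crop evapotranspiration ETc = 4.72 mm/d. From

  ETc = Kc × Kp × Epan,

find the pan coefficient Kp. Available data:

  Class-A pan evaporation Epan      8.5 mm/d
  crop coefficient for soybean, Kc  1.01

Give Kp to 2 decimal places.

0.55

ETc = Kc × Kp × Epan  ⇒  Kp = ETc / (Kc × Epan)
Kp = 4.72 / (1.01 × 8.5) = 4.72 / 8.585 = 0.5498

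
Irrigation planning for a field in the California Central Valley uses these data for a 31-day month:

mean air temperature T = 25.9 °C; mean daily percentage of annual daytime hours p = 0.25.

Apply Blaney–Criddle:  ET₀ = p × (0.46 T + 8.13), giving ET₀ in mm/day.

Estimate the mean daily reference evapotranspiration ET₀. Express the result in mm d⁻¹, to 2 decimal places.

ET₀ = 0.25 × (0.46 × 25.9 + 8.13) = 0.25 × 20.044 = 5.0110 mm/d

5.01 mm d⁻¹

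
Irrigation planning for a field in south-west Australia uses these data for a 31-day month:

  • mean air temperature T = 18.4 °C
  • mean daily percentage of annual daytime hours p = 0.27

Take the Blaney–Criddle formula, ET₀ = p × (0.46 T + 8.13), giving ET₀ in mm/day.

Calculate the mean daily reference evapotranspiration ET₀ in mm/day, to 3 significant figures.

4.48 mm/day

ET₀ = 0.27 × (0.46 × 18.4 + 8.13) = 0.27 × 16.594 = 4.4804 mm/d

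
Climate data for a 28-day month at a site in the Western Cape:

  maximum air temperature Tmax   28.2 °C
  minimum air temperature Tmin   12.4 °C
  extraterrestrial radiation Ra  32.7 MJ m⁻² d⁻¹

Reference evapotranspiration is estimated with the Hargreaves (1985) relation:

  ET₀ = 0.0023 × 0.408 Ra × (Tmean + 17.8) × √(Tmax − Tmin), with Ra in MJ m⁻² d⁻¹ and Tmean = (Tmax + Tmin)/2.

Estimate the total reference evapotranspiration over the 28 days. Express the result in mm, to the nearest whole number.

130 mm

Tmean = (28.2 + 12.4)/2 = 20.30 °C
0.408 Ra = 0.408 × 32.7 = 13.3416 mm/d equivalent
ET₀ = 0.0023 × 13.3416 × (20.30 + 17.8) × √15.8 = 0.0023 × 13.3416 × 38.10 × 3.9749 = 4.6472 mm/d
Over 28 days: 4.6472 × 28 = 130.122 mm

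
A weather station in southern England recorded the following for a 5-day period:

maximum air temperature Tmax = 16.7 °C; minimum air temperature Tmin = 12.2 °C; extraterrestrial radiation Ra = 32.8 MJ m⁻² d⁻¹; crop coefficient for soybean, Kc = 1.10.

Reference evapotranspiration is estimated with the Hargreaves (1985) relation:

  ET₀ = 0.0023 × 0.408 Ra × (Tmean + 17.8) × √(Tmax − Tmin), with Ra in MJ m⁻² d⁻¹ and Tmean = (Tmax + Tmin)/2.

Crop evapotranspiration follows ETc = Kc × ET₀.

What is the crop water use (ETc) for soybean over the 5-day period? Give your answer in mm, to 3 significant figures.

11.6 mm

Tmean = (16.7 + 12.2)/2 = 14.45 °C
0.408 Ra = 0.408 × 32.8 = 13.3824 mm/d equivalent
ET₀ = 0.0023 × 13.3824 × (14.45 + 17.8) × √4.5 = 0.0023 × 13.3824 × 32.25 × 2.1213 = 2.1057 mm/d
ETc = Kc × ET₀ = 1.10 × 2.1057 = 2.3163 mm/d
Over 5 days: 2.3163 × 5 = 11.582 mm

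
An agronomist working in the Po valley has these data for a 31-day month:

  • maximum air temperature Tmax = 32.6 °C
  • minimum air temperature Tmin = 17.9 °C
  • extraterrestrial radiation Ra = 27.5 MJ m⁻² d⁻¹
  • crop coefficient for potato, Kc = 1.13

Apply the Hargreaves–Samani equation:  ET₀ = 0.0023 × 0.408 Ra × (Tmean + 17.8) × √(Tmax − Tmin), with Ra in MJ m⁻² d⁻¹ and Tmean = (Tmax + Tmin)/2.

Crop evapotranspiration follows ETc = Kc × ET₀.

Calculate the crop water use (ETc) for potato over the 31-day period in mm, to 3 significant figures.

Tmean = (32.6 + 17.9)/2 = 25.25 °C
0.408 Ra = 0.408 × 27.5 = 11.2200 mm/d equivalent
ET₀ = 0.0023 × 11.2200 × (25.25 + 17.8) × √14.7 = 0.0023 × 11.2200 × 43.05 × 3.8341 = 4.2595 mm/d
ETc = Kc × ET₀ = 1.13 × 4.2595 = 4.8132 mm/d
Over 31 days: 4.8132 × 31 = 149.209 mm

149 mm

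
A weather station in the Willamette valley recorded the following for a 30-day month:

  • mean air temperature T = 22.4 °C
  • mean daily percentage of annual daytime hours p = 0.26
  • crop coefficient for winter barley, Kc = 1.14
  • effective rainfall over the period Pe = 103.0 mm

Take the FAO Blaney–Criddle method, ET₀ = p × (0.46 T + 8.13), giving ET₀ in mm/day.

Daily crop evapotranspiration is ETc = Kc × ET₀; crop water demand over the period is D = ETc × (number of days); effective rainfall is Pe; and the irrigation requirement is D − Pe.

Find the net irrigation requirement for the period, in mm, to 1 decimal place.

ET₀ = 0.26 × (0.46 × 22.4 + 8.13) = 0.26 × 18.434 = 4.7928 mm/d
ETc = Kc × ET₀ = 1.14 × 4.7928 = 5.4638 mm/d
Crop demand D = ETc × 30 d = 5.4638 × 30 = 163.914 mm
D − Pe = 163.914 − 103.0 = 60.914 mm

60.9 mm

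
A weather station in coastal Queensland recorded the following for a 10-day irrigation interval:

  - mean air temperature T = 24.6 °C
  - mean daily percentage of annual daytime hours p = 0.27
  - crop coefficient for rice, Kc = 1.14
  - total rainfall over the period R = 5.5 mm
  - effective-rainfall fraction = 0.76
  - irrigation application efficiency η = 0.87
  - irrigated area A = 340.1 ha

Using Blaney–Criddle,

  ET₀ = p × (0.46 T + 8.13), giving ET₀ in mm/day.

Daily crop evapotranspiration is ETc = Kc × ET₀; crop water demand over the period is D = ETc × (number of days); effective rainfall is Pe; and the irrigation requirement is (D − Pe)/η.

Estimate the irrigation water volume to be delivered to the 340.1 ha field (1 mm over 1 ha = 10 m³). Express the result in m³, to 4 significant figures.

217600 m³

ET₀ = 0.27 × (0.46 × 24.6 + 8.13) = 0.27 × 19.446 = 5.2504 mm/d
ETc = Kc × ET₀ = 1.14 × 5.2504 = 5.9855 mm/d
Crop demand D = ETc × 10 d = 5.9855 × 10 = 59.855 mm
Pe = 0.76 × 5.5 = 4.180 mm
D − Pe = 59.855 − 4.180 = 55.675 mm
Gross irrigation = 55.675 / 0.87 = 63.994 mm
Volume = 63.994 mm × 340.1 ha × 10 = 217643.6 m³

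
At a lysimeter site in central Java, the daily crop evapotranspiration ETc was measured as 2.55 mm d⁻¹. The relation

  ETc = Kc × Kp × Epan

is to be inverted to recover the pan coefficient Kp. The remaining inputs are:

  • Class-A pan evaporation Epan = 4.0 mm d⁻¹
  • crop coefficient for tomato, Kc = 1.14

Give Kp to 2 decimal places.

0.56

ETc = Kc × Kp × Epan  ⇒  Kp = ETc / (Kc × Epan)
Kp = 2.55 / (1.14 × 4.0) = 2.55 / 4.560 = 0.5592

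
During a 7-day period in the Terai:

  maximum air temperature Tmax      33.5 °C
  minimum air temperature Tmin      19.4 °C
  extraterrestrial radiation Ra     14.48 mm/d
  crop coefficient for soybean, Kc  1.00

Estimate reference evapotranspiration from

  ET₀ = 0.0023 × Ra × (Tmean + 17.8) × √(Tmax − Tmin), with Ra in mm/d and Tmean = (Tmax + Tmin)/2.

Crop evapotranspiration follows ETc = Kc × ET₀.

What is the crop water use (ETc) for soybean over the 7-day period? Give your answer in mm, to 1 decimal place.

Tmean = (33.5 + 19.4)/2 = 26.45 °C
ET₀ = 0.0023 × 14.48 × (26.45 + 17.8) × √14.1 = 0.0023 × 14.48 × 44.25 × 3.7550 = 5.5338 mm/d
ETc = Kc × ET₀ = 1.00 × 5.5338 = 5.5338 mm/d
Over 7 days: 5.5338 × 7 = 38.737 mm

38.7 mm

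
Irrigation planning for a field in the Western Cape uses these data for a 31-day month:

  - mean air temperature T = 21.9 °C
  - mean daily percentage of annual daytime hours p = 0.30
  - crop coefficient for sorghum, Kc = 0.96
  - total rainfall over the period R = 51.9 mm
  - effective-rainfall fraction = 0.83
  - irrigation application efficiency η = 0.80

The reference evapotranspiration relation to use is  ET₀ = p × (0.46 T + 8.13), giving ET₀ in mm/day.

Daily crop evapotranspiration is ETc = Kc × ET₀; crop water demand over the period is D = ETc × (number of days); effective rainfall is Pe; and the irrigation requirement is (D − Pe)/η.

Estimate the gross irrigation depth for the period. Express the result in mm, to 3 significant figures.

149 mm

ET₀ = 0.30 × (0.46 × 21.9 + 8.13) = 0.30 × 18.204 = 5.4612 mm/d
ETc = Kc × ET₀ = 0.96 × 5.4612 = 5.2428 mm/d
Crop demand D = ETc × 31 d = 5.2428 × 31 = 162.527 mm
Pe = 0.83 × 51.9 = 43.077 mm
D − Pe = 162.527 − 43.077 = 119.450 mm
Gross irrigation = 119.450 / 0.80 = 149.313 mm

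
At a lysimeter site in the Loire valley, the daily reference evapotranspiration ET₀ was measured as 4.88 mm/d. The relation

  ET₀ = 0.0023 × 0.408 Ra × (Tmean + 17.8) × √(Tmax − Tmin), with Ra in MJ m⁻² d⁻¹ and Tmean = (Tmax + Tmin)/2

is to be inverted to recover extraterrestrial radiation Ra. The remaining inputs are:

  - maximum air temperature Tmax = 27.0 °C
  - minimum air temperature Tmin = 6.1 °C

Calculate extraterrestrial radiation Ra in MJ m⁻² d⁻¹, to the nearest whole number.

33 MJ m⁻² d⁻¹

Tmean = (27.0+6.1)/2 = 16.55 °C; ΔT = 20.9
Ra = ET₀ / [0.0023 × 0.408 × (Tmean+17.8) × √ΔT]
   = 4.88 / (0.0023 × 0.408 × 34.35 × 4.5717) = 33.115 MJ m⁻² d⁻¹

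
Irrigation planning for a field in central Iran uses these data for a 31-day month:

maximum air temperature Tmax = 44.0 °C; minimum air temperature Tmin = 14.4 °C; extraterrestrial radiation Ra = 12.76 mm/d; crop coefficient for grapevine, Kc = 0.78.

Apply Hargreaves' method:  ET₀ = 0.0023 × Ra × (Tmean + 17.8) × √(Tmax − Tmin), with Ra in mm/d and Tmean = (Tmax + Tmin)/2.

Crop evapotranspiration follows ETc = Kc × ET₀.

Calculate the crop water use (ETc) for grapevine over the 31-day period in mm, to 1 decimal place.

181.5 mm

Tmean = (44.0 + 14.4)/2 = 29.20 °C
ET₀ = 0.0023 × 12.76 × (29.20 + 17.8) × √29.6 = 0.0023 × 12.76 × 47.00 × 5.4406 = 7.5045 mm/d
ETc = Kc × ET₀ = 0.78 × 7.5045 = 5.8535 mm/d
Over 31 days: 5.8535 × 31 = 181.459 mm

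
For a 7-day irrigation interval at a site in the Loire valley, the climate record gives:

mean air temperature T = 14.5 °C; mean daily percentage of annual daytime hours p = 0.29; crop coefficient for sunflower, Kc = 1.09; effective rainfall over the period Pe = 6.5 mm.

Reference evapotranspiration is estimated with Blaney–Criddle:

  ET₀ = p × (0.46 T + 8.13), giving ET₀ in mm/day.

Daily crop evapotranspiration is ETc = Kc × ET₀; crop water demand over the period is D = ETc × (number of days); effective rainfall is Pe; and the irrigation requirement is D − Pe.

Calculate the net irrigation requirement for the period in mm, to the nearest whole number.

26 mm

ET₀ = 0.29 × (0.46 × 14.5 + 8.13) = 0.29 × 14.800 = 4.2920 mm/d
ETc = Kc × ET₀ = 1.09 × 4.2920 = 4.6783 mm/d
Crop demand D = ETc × 7 d = 4.6783 × 7 = 32.748 mm
D − Pe = 32.748 − 6.5 = 26.248 mm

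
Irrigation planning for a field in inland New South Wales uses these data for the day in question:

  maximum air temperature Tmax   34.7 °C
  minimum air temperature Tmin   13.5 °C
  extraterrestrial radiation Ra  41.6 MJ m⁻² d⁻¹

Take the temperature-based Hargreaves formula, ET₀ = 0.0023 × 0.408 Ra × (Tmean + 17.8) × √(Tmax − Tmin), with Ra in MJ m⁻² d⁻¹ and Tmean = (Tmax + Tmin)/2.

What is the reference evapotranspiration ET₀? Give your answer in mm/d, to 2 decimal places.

Tmean = (34.7 + 13.5)/2 = 24.10 °C
0.408 Ra = 0.408 × 41.6 = 16.9728 mm/d equivalent
ET₀ = 0.0023 × 16.9728 × (24.10 + 17.8) × √21.2 = 0.0023 × 16.9728 × 41.90 × 4.6043 = 7.5311 mm/d

7.53 mm/d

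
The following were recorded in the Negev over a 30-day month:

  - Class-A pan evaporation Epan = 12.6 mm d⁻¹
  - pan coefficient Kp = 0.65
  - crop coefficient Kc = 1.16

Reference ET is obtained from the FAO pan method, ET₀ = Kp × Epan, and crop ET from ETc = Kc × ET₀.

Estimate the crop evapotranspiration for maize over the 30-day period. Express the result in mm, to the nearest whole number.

ET₀ = 0.65 × 12.6 = 8.1900 mm/d
ETc = Kc × ET₀ = 1.16 × 8.1900 = 9.5004 mm/d
Over 30 days: 9.5004 × 30 = 285.012 mm

285 mm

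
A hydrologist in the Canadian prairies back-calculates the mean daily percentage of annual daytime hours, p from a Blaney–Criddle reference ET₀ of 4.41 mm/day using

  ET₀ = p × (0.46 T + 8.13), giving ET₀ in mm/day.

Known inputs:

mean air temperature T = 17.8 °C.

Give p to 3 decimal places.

p = ET₀ / (0.46 T + 8.13) = 4.41 / (0.46 × 17.8 + 8.13) = 4.41 / 16.318 = 0.2703

0.270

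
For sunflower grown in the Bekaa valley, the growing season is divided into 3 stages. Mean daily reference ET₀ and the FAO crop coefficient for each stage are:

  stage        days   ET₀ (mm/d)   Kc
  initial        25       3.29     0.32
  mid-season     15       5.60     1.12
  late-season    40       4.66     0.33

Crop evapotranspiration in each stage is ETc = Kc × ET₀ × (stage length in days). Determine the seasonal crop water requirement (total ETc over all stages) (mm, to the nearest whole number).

182 mm

initial: 0.32 × 3.29 × 25 = 26.32 mm
mid-season: 1.12 × 5.60 × 15 = 94.08 mm
late-season: 0.33 × 4.66 × 40 = 61.51 mm
Seasonal total = 181.91 mm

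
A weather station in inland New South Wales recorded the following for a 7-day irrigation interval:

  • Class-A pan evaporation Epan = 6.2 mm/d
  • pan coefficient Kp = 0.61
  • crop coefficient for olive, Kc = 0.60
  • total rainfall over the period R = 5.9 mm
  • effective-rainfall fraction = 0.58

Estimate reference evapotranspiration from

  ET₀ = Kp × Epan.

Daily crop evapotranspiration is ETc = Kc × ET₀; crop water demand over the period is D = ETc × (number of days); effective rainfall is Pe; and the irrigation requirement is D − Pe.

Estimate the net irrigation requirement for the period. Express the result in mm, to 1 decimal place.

ET₀ = 0.61 × 6.2 = 3.7820 mm/d
ETc = Kc × ET₀ = 0.60 × 3.7820 = 2.2692 mm/d
Crop demand D = ETc × 7 d = 2.2692 × 7 = 15.884 mm
Pe = 0.58 × 5.9 = 3.422 mm
D − Pe = 15.884 − 3.422 = 12.462 mm

12.5 mm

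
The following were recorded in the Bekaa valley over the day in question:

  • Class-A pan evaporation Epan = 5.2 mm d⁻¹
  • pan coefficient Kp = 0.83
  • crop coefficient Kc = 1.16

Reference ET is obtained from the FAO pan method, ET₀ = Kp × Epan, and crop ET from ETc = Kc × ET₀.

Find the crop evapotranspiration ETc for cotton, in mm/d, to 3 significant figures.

5.01 mm/d

ET₀ = 0.83 × 5.2 = 4.3160 mm/d
ETc = Kc × ET₀ = 1.16 × 4.3160 = 5.0066 mm/d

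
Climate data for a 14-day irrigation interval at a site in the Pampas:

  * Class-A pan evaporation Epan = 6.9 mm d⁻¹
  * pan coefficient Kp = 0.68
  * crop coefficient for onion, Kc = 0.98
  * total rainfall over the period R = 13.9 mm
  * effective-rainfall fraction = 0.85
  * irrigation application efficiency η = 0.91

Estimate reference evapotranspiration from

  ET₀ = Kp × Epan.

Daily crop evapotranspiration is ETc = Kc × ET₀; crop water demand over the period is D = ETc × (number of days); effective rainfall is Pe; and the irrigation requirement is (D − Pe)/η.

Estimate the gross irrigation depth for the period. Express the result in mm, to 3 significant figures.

ET₀ = 0.68 × 6.9 = 4.6920 mm/d
ETc = Kc × ET₀ = 0.98 × 4.6920 = 4.5982 mm/d
Crop demand D = ETc × 14 d = 4.5982 × 14 = 64.375 mm
Pe = 0.85 × 13.9 = 11.815 mm
D − Pe = 64.375 − 11.815 = 52.560 mm
Gross irrigation = 52.560 / 0.91 = 57.758 mm

57.8 mm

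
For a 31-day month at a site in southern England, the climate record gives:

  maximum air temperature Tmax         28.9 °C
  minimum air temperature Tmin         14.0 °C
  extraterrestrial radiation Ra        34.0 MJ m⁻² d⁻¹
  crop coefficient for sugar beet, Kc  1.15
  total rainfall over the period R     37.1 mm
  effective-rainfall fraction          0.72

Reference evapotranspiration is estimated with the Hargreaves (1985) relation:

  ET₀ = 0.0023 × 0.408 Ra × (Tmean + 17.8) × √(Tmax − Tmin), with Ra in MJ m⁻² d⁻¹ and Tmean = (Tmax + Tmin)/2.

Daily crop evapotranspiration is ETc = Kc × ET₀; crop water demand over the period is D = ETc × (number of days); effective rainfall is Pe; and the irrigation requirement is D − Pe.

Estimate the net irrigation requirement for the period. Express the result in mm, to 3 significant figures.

Tmean = (28.9 + 14.0)/2 = 21.45 °C
0.408 Ra = 0.408 × 34.0 = 13.8720 mm/d equivalent
ET₀ = 0.0023 × 13.8720 × (21.45 + 17.8) × √14.9 = 0.0023 × 13.8720 × 39.25 × 3.8601 = 4.8340 mm/d
ETc = Kc × ET₀ = 1.15 × 4.8340 = 5.5591 mm/d
Crop demand D = ETc × 31 d = 5.5591 × 31 = 172.332 mm
Pe = 0.72 × 37.1 = 26.712 mm
D − Pe = 172.332 − 26.712 = 145.620 mm

146 mm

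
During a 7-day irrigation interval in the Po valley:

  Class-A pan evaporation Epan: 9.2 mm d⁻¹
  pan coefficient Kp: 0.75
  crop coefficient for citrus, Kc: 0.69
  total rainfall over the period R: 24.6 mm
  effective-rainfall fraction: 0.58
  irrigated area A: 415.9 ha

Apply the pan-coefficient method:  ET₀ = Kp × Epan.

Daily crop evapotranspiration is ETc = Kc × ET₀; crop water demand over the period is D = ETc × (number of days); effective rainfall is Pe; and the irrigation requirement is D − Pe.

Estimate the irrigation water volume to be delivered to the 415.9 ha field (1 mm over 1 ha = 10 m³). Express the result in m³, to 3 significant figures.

79300 m³

ET₀ = 0.75 × 9.2 = 6.9000 mm/d
ETc = Kc × ET₀ = 0.69 × 6.9000 = 4.7610 mm/d
Crop demand D = ETc × 7 d = 4.7610 × 7 = 33.327 mm
Pe = 0.58 × 24.6 = 14.268 mm
D − Pe = 33.327 − 14.268 = 19.059 mm
Volume = 19.059 mm × 415.9 ha × 10 = 79266.4 m³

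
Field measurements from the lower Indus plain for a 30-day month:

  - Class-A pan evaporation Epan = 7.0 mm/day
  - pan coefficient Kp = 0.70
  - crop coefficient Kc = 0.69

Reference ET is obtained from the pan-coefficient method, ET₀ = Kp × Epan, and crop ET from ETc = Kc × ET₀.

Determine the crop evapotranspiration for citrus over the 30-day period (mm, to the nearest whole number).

ET₀ = 0.70 × 7.0 = 4.9000 mm/d
ETc = Kc × ET₀ = 0.69 × 4.9000 = 3.3810 mm/d
Over 30 days: 3.3810 × 30 = 101.430 mm

101 mm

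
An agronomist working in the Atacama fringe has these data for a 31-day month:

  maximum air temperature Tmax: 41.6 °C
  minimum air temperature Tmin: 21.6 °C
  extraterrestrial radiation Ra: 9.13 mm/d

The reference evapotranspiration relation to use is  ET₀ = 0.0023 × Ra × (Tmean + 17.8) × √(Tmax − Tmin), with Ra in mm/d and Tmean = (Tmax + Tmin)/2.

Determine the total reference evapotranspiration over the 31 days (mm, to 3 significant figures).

Tmean = (41.6 + 21.6)/2 = 31.60 °C
ET₀ = 0.0023 × 9.13 × (31.60 + 17.8) × √20.0 = 0.0023 × 9.13 × 49.40 × 4.4721 = 4.6391 mm/d
Over 31 days: 4.6391 × 31 = 143.812 mm

144 mm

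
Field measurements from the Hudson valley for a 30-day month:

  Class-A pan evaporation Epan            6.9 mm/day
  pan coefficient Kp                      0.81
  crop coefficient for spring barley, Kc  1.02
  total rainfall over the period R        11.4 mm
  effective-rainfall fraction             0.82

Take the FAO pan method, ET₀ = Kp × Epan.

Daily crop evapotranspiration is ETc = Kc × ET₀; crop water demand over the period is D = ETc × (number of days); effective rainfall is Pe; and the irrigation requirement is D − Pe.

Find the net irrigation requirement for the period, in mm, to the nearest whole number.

162 mm

ET₀ = 0.81 × 6.9 = 5.5890 mm/d
ETc = Kc × ET₀ = 1.02 × 5.5890 = 5.7008 mm/d
Crop demand D = ETc × 30 d = 5.7008 × 30 = 171.024 mm
Pe = 0.82 × 11.4 = 9.348 mm
D − Pe = 171.024 − 9.348 = 161.676 mm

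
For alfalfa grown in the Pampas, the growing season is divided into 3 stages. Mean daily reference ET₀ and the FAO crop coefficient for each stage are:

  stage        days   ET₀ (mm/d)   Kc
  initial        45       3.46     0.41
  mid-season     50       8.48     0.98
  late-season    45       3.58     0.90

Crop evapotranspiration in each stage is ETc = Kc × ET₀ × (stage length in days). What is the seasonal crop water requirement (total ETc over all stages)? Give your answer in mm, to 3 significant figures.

624 mm

initial: 0.41 × 3.46 × 45 = 63.84 mm
mid-season: 0.98 × 8.48 × 50 = 415.52 mm
late-season: 0.90 × 3.58 × 45 = 144.99 mm
Seasonal total = 624.35 mm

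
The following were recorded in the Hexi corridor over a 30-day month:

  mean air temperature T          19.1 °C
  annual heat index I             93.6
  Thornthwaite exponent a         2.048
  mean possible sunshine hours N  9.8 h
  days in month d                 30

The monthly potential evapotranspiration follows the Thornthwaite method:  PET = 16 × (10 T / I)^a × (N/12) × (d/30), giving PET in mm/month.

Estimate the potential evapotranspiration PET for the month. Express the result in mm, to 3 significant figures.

56.3 mm

10T/I = 10 × 19.1 / 93.6 = 2.0406
(10T/I)^a = 2.0406^2.048 = 4.3091
Uncorrected PET = 16 × 4.3091 = 68.946 mm
Correction = (N/12)(d/30) = (9.8/12)(30/30) = 0.8167
PET = 68.946 × 0.8167 = 56.308 mm/month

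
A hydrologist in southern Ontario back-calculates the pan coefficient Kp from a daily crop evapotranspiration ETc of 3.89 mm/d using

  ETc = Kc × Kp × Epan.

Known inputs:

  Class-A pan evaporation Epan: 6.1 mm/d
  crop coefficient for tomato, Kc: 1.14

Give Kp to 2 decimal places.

ETc = Kc × Kp × Epan  ⇒  Kp = ETc / (Kc × Epan)
Kp = 3.89 / (1.14 × 6.1) = 3.89 / 6.954 = 0.5594

0.56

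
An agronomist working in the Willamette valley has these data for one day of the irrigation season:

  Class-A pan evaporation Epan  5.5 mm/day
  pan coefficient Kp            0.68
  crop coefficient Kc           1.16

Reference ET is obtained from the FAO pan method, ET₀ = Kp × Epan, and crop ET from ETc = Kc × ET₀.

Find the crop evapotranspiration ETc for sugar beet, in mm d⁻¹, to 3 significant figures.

4.34 mm d⁻¹

ET₀ = 0.68 × 5.5 = 3.7400 mm/d
ETc = Kc × ET₀ = 1.16 × 3.7400 = 4.3384 mm/d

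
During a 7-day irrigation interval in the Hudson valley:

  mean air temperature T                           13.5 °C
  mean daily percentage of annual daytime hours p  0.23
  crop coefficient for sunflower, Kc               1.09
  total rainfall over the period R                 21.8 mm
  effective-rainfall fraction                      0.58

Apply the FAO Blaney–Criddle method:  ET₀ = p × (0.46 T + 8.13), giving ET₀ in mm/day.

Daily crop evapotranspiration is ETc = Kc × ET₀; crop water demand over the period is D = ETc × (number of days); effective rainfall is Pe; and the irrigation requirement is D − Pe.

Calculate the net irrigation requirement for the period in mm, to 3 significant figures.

ET₀ = 0.23 × (0.46 × 13.5 + 8.13) = 0.23 × 14.340 = 3.2982 mm/d
ETc = Kc × ET₀ = 1.09 × 3.2982 = 3.5950 mm/d
Crop demand D = ETc × 7 d = 3.5950 × 7 = 25.165 mm
Pe = 0.58 × 21.8 = 12.644 mm
D − Pe = 25.165 − 12.644 = 12.521 mm

12.5 mm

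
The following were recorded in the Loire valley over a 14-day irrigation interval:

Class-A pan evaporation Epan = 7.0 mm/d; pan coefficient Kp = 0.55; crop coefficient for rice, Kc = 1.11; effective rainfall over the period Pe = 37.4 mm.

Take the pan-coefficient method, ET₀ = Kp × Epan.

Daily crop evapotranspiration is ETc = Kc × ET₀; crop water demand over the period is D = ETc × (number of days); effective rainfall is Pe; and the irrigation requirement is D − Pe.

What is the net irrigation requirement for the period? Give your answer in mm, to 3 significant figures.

ET₀ = 0.55 × 7.0 = 3.8500 mm/d
ETc = Kc × ET₀ = 1.11 × 3.8500 = 4.2735 mm/d
Crop demand D = ETc × 14 d = 4.2735 × 14 = 59.829 mm
D − Pe = 59.829 − 37.4 = 22.429 mm

22.4 mm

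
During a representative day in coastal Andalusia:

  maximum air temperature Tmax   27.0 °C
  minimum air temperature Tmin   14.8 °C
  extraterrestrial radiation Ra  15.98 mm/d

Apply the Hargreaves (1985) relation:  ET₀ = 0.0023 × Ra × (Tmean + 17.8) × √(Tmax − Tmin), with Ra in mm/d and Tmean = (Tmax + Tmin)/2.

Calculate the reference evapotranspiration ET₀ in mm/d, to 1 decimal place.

5.0 mm/d

Tmean = (27.0 + 14.8)/2 = 20.90 °C
ET₀ = 0.0023 × 15.98 × (20.90 + 17.8) × √12.2 = 0.0023 × 15.98 × 38.70 × 3.4928 = 4.9681 mm/d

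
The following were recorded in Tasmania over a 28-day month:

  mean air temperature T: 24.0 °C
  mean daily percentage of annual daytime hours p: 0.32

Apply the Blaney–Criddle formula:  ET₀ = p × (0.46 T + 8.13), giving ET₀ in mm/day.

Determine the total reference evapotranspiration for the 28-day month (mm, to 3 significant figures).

172 mm

ET₀ = 0.32 × (0.46 × 24.0 + 8.13) = 0.32 × 19.170 = 6.1344 mm/d
Monthly total = 6.1344 × 28 = 171.763 mm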